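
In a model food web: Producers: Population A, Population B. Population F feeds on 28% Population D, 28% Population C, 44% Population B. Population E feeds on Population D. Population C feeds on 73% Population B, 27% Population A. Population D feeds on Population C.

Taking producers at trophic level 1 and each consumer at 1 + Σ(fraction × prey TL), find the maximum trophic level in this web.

Population C: 1 + (0.73×1 + 0.27×1) = 2
Population D: 1 + 2 = 3
Population E: 1 + 3 = 4
Population F: 1 + (0.28×3 + 0.28×2 + 0.44×1) = 2.84

4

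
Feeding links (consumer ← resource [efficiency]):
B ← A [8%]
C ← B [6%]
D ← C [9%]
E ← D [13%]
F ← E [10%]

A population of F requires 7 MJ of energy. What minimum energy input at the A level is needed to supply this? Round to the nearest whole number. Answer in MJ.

Cumulative transfer efficiency: 0.08 × 0.06 × 0.09 × 0.13 × 0.1 = 0.000005616
A energy = 7 / 0.000005616 = 1246439 MJ

1246439 MJ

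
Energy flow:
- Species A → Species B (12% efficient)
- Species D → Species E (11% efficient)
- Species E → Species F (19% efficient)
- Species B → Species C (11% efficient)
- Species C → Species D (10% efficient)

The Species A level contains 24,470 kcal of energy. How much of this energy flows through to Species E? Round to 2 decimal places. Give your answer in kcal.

Species B: 24470 × 0.12 = 2936.4 kcal
Species C: 2936.4 × 0.11 = 323.004 kcal
Species D: 323.004 × 0.1 = 32.3004 kcal
Species E: 32.3004 × 0.11 = 3.553044 kcal

3.55 kcal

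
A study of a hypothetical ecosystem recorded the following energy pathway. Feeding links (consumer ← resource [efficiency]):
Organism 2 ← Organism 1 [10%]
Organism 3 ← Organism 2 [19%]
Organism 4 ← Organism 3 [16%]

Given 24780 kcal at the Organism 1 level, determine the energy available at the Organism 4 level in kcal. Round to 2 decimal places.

Organism 2: 24780 × 0.1 = 2478 kcal
Organism 3: 2478 × 0.19 = 470.82 kcal
Organism 4: 470.82 × 0.16 = 75.3312 kcal

75.33 kcal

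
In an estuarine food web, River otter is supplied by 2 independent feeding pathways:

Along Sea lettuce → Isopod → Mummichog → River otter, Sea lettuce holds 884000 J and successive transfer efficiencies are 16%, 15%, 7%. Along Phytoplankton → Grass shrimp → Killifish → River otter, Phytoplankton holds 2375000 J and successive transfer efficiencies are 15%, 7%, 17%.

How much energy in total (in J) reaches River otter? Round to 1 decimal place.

Via Sea lettuce: 884000 × 0.16 × 0.15 × 0.07 = 1485.12 J
Via Phytoplankton: 2375000 × 0.15 × 0.07 × 0.17 = 4239.375 J
Total at River otter: 1485.12 + 4239.375 = 5724.495 J

5724.5 J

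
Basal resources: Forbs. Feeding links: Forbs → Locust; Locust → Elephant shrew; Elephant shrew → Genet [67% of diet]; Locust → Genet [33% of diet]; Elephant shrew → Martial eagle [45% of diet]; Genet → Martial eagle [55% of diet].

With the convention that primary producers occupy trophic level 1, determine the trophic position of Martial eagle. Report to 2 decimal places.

Locust: 1 + 1 = 2
Elephant shrew: 1 + 2 = 3
Genet: 1 + (0.67×3 + 0.33×2) = 3.67
Martial eagle: 1 + (0.45×3 + 0.55×3.67) = 4.3685

4.37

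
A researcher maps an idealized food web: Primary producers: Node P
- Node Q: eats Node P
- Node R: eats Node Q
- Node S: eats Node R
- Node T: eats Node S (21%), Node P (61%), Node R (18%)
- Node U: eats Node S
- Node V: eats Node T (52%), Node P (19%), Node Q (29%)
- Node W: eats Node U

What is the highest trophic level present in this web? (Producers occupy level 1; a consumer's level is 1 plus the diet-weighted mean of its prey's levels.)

Node Q: 1 + 1 = 2
Node R: 1 + 2 = 3
Node S: 1 + 3 = 4
Node T: 1 + (0.21×4 + 0.61×1 + 0.18×3) = 2.99
Node U: 1 + 4 = 5
Node V: 1 + (0.52×2.99 + 0.19×1 + 0.29×2) = 3.3248
Node W: 1 + 5 = 6

6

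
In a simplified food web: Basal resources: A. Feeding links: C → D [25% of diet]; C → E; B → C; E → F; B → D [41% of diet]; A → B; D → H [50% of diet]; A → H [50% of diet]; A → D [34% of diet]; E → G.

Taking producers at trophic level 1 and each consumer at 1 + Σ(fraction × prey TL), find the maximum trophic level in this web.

5

B: 1 + 1 = 2
C: 1 + 2 = 3
D: 1 + (0.25×3 + 0.41×2 + 0.34×1) = 2.91
E: 1 + 3 = 4
F: 1 + 4 = 5
G: 1 + 4 = 5
H: 1 + (0.5×1 + 0.5×2.91) = 2.955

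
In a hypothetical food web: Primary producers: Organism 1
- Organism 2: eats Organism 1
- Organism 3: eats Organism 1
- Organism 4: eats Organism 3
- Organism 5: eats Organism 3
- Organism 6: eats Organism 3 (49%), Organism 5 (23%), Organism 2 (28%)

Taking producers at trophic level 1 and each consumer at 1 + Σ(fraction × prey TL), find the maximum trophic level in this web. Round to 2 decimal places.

3.23

Organism 2: 1 + 1 = 2
Organism 3: 1 + 1 = 2
Organism 4: 1 + 2 = 3
Organism 5: 1 + 2 = 3
Organism 6: 1 + (0.49×2 + 0.23×3 + 0.28×2) = 3.23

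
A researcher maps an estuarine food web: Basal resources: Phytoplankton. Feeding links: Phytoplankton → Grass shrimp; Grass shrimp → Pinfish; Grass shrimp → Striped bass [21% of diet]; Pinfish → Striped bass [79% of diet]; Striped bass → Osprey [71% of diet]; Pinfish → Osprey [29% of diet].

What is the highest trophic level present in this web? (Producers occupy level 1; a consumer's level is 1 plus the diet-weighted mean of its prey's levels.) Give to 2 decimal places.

4.56

Grass shrimp: 1 + 1 = 2
Pinfish: 1 + 2 = 3
Striped bass: 1 + (0.21×2 + 0.79×3) = 3.79
Osprey: 1 + (0.71×3.79 + 0.29×3) = 4.5609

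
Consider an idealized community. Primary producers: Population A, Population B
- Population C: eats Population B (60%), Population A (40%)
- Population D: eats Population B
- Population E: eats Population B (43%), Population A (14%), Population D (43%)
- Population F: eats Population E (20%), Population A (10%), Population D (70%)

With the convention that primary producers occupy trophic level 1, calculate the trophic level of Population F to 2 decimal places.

2.99

Population C: 1 + (0.6×1 + 0.4×1) = 2
Population D: 1 + 1 = 2
Population E: 1 + (0.43×1 + 0.14×1 + 0.43×2) = 2.43
Population F: 1 + (0.2×2.43 + 0.1×1 + 0.7×2) = 2.986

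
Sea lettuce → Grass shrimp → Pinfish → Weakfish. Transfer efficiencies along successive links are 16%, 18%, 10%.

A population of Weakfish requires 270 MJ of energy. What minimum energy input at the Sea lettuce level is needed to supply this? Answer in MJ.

93750 MJ

Cumulative transfer efficiency: 0.16 × 0.18 × 0.1 = 0.00288
Sea lettuce energy = 270 / 0.00288 = 93750 MJ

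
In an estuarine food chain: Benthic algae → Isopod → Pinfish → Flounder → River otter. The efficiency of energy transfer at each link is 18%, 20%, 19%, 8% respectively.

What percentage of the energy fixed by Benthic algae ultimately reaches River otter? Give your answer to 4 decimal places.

Product of link efficiencies: 0.18 × 0.2 × 0.19 × 0.08 = 0.0005472
As a percentage: 0.0005472 × 100 = 0.0547%

0.0547%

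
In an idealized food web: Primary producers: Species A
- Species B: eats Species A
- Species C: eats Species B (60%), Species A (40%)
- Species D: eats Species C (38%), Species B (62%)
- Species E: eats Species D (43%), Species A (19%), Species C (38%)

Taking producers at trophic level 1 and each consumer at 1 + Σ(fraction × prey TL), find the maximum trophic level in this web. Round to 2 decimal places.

3.57

Species B: 1 + 1 = 2
Species C: 1 + (0.6×2 + 0.4×1) = 2.6
Species D: 1 + (0.38×2.6 + 0.62×2) = 3.228
Species E: 1 + (0.43×3.228 + 0.19×1 + 0.38×2.6) = 3.56604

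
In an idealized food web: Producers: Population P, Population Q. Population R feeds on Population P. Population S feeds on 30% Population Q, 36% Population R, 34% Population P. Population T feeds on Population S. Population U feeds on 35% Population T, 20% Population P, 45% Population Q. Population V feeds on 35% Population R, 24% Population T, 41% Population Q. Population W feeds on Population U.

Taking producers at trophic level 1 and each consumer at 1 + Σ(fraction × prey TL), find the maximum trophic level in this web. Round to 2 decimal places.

3.83

Population R: 1 + 1 = 2
Population S: 1 + (0.3×1 + 0.36×2 + 0.34×1) = 2.36
Population T: 1 + 2.36 = 3.36
Population U: 1 + (0.35×3.36 + 0.2×1 + 0.45×1) = 2.826
Population V: 1 + (0.35×2 + 0.24×3.36 + 0.41×1) = 2.9164
Population W: 1 + 2.826 = 3.826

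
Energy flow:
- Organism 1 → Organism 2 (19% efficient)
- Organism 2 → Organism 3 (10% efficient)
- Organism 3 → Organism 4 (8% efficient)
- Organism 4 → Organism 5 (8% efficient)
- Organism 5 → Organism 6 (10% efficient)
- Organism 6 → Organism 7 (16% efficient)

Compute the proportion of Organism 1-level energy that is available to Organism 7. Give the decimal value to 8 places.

Product of link efficiencies: 0.19 × 0.1 × 0.08 × 0.08 × 0.1 × 0.16 = 0.0000019456

0.00000195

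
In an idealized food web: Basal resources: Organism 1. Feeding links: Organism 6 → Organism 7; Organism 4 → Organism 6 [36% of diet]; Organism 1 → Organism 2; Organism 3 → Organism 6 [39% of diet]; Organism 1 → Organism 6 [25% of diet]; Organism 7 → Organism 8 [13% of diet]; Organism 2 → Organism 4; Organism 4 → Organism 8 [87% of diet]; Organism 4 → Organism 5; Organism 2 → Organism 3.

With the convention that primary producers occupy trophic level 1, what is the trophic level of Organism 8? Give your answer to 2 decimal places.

Organism 2: 1 + 1 = 2
Organism 3: 1 + 2 = 3
Organism 4: 1 + 2 = 3
Organism 5: 1 + 3 = 4
Organism 6: 1 + (0.36×3 + 0.39×3 + 0.25×1) = 3.5
Organism 7: 1 + 3.5 = 4.5
Organism 8: 1 + (0.87×3 + 0.13×4.5) = 4.195

4.20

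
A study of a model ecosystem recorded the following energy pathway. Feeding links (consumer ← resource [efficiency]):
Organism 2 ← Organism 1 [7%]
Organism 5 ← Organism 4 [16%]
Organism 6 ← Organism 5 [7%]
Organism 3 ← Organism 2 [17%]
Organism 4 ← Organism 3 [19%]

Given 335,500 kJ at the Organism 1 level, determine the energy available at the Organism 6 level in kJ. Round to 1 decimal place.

Organism 2: 335500 × 0.07 = 23485 kJ
Organism 3: 23485 × 0.17 = 3992.45 kJ
Organism 4: 3992.45 × 0.19 = 758.5655 kJ
Organism 5: 758.5655 × 0.16 = 121.37048 kJ
Organism 6: 121.37048 × 0.07 = 8.4959336 kJ

8.5 kJ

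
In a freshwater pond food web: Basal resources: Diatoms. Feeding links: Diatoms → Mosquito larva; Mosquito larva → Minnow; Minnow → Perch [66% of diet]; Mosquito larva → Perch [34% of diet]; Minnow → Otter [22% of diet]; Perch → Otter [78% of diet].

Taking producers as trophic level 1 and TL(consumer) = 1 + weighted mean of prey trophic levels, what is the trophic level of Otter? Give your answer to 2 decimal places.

4.51

Mosquito larva: 1 + 1 = 2
Minnow: 1 + 2 = 3
Perch: 1 + (0.66×3 + 0.34×2) = 3.66
Otter: 1 + (0.22×3 + 0.78×3.66) = 4.5148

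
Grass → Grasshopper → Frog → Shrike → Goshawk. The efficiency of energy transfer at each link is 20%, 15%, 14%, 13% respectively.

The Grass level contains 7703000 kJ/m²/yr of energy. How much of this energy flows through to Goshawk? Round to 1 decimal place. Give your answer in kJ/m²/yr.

4205.8 kJ/m²/yr

Grasshopper: 7703000 × 0.2 = 1540600 kJ/m²/yr
Frog: 1540600 × 0.15 = 231090 kJ/m²/yr
Shrike: 231090 × 0.14 = 32352.6 kJ/m²/yr
Goshawk: 32352.6 × 0.13 = 4205.838 kJ/m²/yr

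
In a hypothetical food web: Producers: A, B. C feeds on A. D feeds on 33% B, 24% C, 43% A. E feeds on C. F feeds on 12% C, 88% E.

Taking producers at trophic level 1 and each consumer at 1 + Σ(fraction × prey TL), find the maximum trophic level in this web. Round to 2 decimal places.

3.88

C: 1 + 1 = 2
D: 1 + (0.33×1 + 0.24×2 + 0.43×1) = 2.24
E: 1 + 2 = 3
F: 1 + (0.12×2 + 0.88×3) = 3.88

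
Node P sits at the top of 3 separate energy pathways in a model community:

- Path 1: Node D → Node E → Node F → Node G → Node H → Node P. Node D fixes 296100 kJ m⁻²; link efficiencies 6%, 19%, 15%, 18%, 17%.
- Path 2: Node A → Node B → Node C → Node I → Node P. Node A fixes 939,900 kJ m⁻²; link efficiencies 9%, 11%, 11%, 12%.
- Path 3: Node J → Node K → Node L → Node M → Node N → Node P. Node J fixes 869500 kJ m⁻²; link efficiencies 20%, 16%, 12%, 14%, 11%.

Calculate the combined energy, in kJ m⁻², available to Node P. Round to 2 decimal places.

Path 1: 296100 × 0.06 × 0.19 × 0.15 × 0.18 × 0.17 = 15.4937286 kJ m⁻²
Path 2: 939900 × 0.09 × 0.11 × 0.11 × 0.12 = 122.826132 kJ m⁻²
Path 3: 869500 × 0.2 × 0.16 × 0.12 × 0.14 × 0.11 = 51.418752 kJ m⁻²
Total at Node P: 15.4937286 + 122.826132 + 51.418752 = 189.7386126 kJ m⁻²

189.74 kJ m⁻²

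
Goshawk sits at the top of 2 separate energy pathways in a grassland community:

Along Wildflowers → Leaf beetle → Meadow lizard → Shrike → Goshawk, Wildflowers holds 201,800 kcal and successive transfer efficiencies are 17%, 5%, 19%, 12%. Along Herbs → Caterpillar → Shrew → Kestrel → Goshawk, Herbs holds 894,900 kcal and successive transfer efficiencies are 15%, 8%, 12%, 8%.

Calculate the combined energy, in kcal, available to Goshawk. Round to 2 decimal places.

142.20 kcal

Via Wildflowers: 201800 × 0.17 × 0.05 × 0.19 × 0.12 = 39.10884 kcal
Via Herbs: 894900 × 0.15 × 0.08 × 0.12 × 0.08 = 103.09248 kcal
Total at Goshawk: 39.10884 + 103.09248 = 142.20132 kcal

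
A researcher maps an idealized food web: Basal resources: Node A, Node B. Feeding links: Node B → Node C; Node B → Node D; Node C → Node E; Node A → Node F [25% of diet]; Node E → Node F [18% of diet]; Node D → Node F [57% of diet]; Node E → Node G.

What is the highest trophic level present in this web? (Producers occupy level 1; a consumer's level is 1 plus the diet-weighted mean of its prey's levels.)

Node C: 1 + 1 = 2
Node D: 1 + 1 = 2
Node E: 1 + 2 = 3
Node F: 1 + (0.25×1 + 0.18×3 + 0.57×2) = 2.93
Node G: 1 + 3 = 4

4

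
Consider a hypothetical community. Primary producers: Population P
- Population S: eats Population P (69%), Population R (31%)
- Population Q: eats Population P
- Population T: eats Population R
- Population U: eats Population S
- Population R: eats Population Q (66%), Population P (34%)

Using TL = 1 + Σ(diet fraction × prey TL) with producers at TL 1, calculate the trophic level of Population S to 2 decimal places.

Population Q: 1 + 1 = 2
Population R: 1 + (0.66×2 + 0.34×1) = 2.66
Population S: 1 + (0.69×1 + 0.31×2.66) = 2.5146
Population T: 1 + 2.66 = 3.66
Population U: 1 + 2.5146 = 3.5146

2.51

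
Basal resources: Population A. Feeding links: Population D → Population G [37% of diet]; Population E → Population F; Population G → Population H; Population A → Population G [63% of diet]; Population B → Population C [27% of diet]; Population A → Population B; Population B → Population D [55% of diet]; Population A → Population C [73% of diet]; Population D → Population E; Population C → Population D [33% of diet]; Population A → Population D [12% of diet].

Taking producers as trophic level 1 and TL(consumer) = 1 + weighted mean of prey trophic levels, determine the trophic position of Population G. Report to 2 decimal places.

2.73

Population B: 1 + 1 = 2
Population C: 1 + (0.27×2 + 0.73×1) = 2.27
Population D: 1 + (0.55×2 + 0.33×2.27 + 0.12×1) = 2.9691
Population E: 1 + 2.9691 = 3.9691
Population F: 1 + 3.9691 = 4.9691
Population G: 1 + (0.63×1 + 0.37×2.9691) = 2.728567
Population H: 1 + 2.728567 = 3.728567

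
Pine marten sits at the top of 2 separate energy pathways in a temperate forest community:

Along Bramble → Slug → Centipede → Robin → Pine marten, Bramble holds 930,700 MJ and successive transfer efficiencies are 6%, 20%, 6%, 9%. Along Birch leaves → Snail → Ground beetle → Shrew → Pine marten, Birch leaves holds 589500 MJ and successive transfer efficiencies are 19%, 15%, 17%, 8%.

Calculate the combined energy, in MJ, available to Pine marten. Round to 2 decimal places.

Via Bramble: 930700 × 0.06 × 0.2 × 0.06 × 0.09 = 60.30936 MJ
Via Birch leaves: 589500 × 0.19 × 0.15 × 0.17 × 0.08 = 228.4902 MJ
Total at Pine marten: 60.30936 + 228.4902 = 288.79956 MJ

288.80 MJ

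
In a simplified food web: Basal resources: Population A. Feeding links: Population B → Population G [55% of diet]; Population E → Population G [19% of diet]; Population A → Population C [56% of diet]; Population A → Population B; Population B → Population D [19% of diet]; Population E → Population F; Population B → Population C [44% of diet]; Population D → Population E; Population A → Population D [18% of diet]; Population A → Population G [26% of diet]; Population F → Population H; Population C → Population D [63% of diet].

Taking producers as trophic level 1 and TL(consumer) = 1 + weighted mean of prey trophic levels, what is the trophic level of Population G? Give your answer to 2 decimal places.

3.14

Population B: 1 + 1 = 2
Population C: 1 + (0.56×1 + 0.44×2) = 2.44
Population D: 1 + (0.19×2 + 0.63×2.44 + 0.18×1) = 3.0972
Population E: 1 + 3.0972 = 4.0972
Population F: 1 + 4.0972 = 5.0972
Population G: 1 + (0.55×2 + 0.19×4.0972 + 0.26×1) = 3.138468
Population H: 1 + 5.0972 = 6.0972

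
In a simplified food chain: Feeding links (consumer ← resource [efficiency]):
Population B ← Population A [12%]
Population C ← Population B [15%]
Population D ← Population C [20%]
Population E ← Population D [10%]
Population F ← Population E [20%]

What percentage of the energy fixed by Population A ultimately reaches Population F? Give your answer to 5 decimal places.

Product of link efficiencies: 0.12 × 0.15 × 0.2 × 0.1 × 0.2 = 0.000072
As a percentage: 0.000072 × 100 = 0.00720%

0.00720%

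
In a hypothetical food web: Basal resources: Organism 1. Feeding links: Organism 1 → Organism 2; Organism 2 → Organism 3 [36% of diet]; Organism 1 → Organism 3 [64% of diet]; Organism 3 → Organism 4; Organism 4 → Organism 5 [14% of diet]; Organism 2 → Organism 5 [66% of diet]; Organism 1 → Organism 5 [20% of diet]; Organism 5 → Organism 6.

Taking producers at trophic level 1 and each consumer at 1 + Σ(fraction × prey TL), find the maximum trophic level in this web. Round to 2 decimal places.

3.99

Organism 2: 1 + 1 = 2
Organism 3: 1 + (0.36×2 + 0.64×1) = 2.36
Organism 4: 1 + 2.36 = 3.36
Organism 5: 1 + (0.14×3.36 + 0.66×2 + 0.2×1) = 2.9904
Organism 6: 1 + 2.9904 = 3.9904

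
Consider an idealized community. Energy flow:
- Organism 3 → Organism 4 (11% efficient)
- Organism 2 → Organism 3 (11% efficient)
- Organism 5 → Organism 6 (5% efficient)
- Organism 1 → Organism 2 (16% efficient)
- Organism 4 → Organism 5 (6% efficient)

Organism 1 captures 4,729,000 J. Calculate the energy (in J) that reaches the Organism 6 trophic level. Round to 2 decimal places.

Organism 2: 4729000 × 0.16 = 756640 J
Organism 3: 756640 × 0.11 = 83230.4 J
Organism 4: 83230.4 × 0.11 = 9155.344 J
Organism 5: 9155.344 × 0.06 = 549.32064 J
Organism 6: 549.32064 × 0.05 = 27.466032 J

27.47 J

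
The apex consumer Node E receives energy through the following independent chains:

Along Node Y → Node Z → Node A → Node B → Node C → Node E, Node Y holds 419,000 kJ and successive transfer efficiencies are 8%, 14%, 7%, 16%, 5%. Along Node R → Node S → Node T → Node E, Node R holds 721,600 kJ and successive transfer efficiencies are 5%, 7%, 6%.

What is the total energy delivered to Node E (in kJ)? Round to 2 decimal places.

154.16 kJ

Via Node Y: 419000 × 0.08 × 0.14 × 0.07 × 0.16 × 0.05 = 2.627968 kJ
Via Node R: 721600 × 0.05 × 0.07 × 0.06 = 151.536 kJ
Total at Node E: 2.627968 + 151.536 = 154.163968 kJ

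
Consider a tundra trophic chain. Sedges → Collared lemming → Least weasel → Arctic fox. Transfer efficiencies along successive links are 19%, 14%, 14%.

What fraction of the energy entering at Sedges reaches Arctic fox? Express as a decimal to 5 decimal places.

Product of link efficiencies: 0.19 × 0.14 × 0.14 = 0.003724

0.00372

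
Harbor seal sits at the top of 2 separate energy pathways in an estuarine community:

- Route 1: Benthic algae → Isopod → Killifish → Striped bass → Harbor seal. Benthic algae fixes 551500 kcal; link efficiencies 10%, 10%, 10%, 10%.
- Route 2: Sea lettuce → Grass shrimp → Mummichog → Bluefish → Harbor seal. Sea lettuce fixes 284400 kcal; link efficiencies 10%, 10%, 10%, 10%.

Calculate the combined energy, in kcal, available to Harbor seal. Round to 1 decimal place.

83.6 kcal

Route 1: 551500 × 0.1 × 0.1 × 0.1 × 0.1 = 55.15 kcal
Route 2: 284400 × 0.1 × 0.1 × 0.1 × 0.1 = 28.44 kcal
Total at Harbor seal: 55.15 + 28.44 = 83.59 kcal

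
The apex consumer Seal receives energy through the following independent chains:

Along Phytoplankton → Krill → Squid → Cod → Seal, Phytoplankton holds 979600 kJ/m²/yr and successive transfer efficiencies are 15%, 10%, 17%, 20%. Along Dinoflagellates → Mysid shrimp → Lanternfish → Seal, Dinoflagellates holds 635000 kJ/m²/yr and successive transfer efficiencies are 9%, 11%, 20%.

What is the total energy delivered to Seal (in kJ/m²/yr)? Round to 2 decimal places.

1756.90 kJ/m²/yr

Via Phytoplankton: 979600 × 0.15 × 0.1 × 0.17 × 0.2 = 499.596 kJ/m²/yr
Via Dinoflagellates: 635000 × 0.09 × 0.11 × 0.2 = 1257.3 kJ/m²/yr
Total at Seal: 499.596 + 1257.3 = 1756.896 kJ/m²/yr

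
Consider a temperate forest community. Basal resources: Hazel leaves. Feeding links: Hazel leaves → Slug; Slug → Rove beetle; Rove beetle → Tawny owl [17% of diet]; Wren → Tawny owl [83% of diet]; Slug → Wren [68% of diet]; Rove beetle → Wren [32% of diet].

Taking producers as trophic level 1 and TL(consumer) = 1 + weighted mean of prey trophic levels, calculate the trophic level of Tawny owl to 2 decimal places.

Slug: 1 + 1 = 2
Rove beetle: 1 + 2 = 3
Wren: 1 + (0.68×2 + 0.32×3) = 3.32
Tawny owl: 1 + (0.17×3 + 0.83×3.32) = 4.2656

4.27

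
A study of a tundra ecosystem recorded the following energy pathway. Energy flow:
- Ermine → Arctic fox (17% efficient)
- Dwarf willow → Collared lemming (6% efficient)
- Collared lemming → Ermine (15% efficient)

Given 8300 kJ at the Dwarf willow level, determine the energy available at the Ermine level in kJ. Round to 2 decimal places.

Collared lemming: 8300 × 0.06 = 498 kJ
Ermine: 498 × 0.15 = 74.7 kJ

74.70 kJ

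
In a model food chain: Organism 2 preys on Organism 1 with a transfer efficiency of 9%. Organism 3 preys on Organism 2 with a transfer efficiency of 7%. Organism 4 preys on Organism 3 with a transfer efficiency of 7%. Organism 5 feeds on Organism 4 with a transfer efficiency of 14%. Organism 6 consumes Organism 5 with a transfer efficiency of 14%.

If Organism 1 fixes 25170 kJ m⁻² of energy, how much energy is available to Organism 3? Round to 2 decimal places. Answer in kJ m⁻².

Organism 2: 25170 × 0.09 = 2265.3 kJ m⁻²
Organism 3: 2265.3 × 0.07 = 158.571 kJ m⁻²

158.57 kJ m⁻²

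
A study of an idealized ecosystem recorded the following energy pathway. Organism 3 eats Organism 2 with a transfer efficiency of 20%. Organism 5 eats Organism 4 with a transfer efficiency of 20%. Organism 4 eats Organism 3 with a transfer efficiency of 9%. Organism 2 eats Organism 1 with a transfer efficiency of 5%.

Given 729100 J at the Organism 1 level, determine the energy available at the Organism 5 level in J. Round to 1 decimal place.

Organism 2: 729100 × 0.05 = 36455 J
Organism 3: 36455 × 0.2 = 7291 J
Organism 4: 7291 × 0.09 = 656.19 J
Organism 5: 656.19 × 0.2 = 131.238 J

131.2 J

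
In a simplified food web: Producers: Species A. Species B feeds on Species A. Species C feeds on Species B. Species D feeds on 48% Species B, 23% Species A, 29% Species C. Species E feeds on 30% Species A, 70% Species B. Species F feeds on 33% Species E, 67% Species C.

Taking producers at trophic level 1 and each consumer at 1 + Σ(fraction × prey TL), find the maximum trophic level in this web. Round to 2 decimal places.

3.90

Species B: 1 + 1 = 2
Species C: 1 + 2 = 3
Species D: 1 + (0.48×2 + 0.23×1 + 0.29×3) = 3.06
Species E: 1 + (0.3×1 + 0.7×2) = 2.7
Species F: 1 + (0.33×2.7 + 0.67×3) = 3.901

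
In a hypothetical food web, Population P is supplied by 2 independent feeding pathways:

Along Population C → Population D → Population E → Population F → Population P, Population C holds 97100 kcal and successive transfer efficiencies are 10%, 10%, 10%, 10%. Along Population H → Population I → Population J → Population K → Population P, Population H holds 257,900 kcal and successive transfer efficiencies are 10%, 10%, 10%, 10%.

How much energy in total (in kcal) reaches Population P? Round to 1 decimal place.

35.5 kcal

Via Population C: 97100 × 0.1 × 0.1 × 0.1 × 0.1 = 9.71 kcal
Via Population H: 257900 × 0.1 × 0.1 × 0.1 × 0.1 = 25.79 kcal
Total at Population P: 9.71 + 25.79 = 35.5 kcal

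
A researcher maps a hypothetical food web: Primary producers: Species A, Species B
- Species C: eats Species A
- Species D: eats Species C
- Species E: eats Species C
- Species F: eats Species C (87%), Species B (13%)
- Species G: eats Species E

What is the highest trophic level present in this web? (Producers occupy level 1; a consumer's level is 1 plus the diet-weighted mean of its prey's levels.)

4

Species C: 1 + 1 = 2
Species D: 1 + 2 = 3
Species E: 1 + 2 = 3
Species F: 1 + (0.87×2 + 0.13×1) = 2.87
Species G: 1 + 3 = 4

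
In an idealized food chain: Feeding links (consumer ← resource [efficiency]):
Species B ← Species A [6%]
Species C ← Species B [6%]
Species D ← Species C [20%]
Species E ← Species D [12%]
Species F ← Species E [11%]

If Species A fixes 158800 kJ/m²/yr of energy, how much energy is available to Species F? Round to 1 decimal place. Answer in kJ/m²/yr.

Species B: 158800 × 0.06 = 9528 kJ/m²/yr
Species C: 9528 × 0.06 = 571.68 kJ/m²/yr
Species D: 571.68 × 0.2 = 114.336 kJ/m²/yr
Species E: 114.336 × 0.12 = 13.72032 kJ/m²/yr
Species F: 13.72032 × 0.11 = 1.5092352 kJ/m²/yr

1.5 kJ/m²/yr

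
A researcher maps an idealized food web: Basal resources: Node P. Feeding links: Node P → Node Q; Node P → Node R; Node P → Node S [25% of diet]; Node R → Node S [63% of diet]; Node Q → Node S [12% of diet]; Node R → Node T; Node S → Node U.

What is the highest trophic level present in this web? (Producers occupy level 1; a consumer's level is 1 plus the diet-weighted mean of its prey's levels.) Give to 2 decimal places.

3.75

Node Q: 1 + 1 = 2
Node R: 1 + 1 = 2
Node S: 1 + (0.25×1 + 0.63×2 + 0.12×2) = 2.75
Node T: 1 + 2 = 3
Node U: 1 + 2.75 = 3.75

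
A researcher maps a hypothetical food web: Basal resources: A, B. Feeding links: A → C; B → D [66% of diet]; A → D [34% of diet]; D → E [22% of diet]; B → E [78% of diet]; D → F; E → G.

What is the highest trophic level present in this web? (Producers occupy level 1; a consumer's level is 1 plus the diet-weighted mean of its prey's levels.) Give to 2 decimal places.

3.22

C: 1 + 1 = 2
D: 1 + (0.66×1 + 0.34×1) = 2
E: 1 + (0.22×2 + 0.78×1) = 2.22
F: 1 + 2 = 3
G: 1 + 2.22 = 3.22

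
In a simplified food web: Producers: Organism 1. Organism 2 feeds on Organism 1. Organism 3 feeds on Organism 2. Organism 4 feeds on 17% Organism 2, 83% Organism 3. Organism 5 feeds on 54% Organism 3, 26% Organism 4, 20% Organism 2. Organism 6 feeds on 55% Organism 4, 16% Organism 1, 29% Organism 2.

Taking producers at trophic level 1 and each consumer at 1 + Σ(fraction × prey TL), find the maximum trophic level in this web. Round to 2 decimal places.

Organism 2: 1 + 1 = 2
Organism 3: 1 + 2 = 3
Organism 4: 1 + (0.17×2 + 0.83×3) = 3.83
Organism 5: 1 + (0.54×3 + 0.26×3.83 + 0.2×2) = 4.0158
Organism 6: 1 + (0.55×3.83 + 0.16×1 + 0.29×2) = 3.8465

4.02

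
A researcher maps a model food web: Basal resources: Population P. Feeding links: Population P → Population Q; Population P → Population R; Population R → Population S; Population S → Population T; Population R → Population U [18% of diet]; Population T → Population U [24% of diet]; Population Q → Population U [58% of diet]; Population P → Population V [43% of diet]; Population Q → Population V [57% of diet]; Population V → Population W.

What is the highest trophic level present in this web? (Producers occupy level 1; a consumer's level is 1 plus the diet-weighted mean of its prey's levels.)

4

Population Q: 1 + 1 = 2
Population R: 1 + 1 = 2
Population S: 1 + 2 = 3
Population T: 1 + 3 = 4
Population U: 1 + (0.18×2 + 0.24×4 + 0.58×2) = 3.48
Population V: 1 + (0.43×1 + 0.57×2) = 2.57
Population W: 1 + 2.57 = 3.57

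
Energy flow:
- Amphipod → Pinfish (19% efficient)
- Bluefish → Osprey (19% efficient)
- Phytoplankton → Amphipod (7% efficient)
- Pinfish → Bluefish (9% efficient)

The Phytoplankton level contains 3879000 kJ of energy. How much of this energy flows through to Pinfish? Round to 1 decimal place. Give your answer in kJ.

51590.7 kJ

Amphipod: 3879000 × 0.07 = 271530 kJ
Pinfish: 271530 × 0.19 = 51590.7 kJ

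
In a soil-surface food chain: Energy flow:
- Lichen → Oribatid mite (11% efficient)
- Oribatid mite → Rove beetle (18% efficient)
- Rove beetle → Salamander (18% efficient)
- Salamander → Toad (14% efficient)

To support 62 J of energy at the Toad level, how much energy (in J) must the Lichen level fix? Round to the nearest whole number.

124258 J

Cumulative transfer efficiency: 0.11 × 0.18 × 0.18 × 0.14 = 0.00049896
Lichen energy = 62 / 0.00049896 = 124258 J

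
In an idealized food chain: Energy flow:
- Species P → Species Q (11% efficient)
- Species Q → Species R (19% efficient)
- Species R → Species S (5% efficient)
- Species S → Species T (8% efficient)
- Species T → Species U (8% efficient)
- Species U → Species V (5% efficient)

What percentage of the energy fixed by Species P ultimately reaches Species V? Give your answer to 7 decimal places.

Product of link efficiencies: 0.11 × 0.19 × 0.05 × 0.08 × 0.08 × 0.05 = 0.0000003344
As a percentage: 0.0000003344 × 100 = 0.0000334%

0.0000334%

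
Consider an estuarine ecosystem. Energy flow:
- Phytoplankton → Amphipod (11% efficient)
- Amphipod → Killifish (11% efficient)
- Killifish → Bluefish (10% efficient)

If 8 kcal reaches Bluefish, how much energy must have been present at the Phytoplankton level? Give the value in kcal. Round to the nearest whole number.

Cumulative transfer efficiency: 0.11 × 0.11 × 0.1 = 0.00121
Phytoplankton energy = 8 / 0.00121 = 6612 kcal

6612 kcal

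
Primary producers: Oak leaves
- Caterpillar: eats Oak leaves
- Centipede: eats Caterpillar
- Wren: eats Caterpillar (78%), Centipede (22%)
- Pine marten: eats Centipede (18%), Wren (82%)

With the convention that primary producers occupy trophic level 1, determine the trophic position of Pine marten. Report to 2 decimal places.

4.18

Caterpillar: 1 + 1 = 2
Centipede: 1 + 2 = 3
Wren: 1 + (0.78×2 + 0.22×3) = 3.22
Pine marten: 1 + (0.18×3 + 0.82×3.22) = 4.1804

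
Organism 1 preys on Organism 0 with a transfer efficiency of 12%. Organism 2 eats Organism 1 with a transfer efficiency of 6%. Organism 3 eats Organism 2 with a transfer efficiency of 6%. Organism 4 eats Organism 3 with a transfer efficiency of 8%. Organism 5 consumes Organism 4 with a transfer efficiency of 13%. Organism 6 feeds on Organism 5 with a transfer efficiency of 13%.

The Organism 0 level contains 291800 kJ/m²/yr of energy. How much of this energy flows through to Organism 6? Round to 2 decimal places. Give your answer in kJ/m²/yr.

Organism 1: 291800 × 0.12 = 35016 kJ/m²/yr
Organism 2: 35016 × 0.06 = 2100.96 kJ/m²/yr
Organism 3: 2100.96 × 0.06 = 126.0576 kJ/m²/yr
Organism 4: 126.0576 × 0.08 = 10.084608 kJ/m²/yr
Organism 5: 10.084608 × 0.13 = 1.31099904 kJ/m²/yr
Organism 6: 1.31099904 × 0.13 = 0.1704298752 kJ/m²/yr

0.17 kJ/m²/yr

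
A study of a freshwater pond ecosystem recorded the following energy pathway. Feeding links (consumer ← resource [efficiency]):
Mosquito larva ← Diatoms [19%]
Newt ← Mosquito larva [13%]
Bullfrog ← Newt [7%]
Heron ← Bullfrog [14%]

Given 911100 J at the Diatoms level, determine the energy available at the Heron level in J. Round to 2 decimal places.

Mosquito larva: 911100 × 0.19 = 173109 J
Newt: 173109 × 0.13 = 22504.17 J
Bullfrog: 22504.17 × 0.07 = 1575.2919 J
Heron: 1575.2919 × 0.14 = 220.540866 J

220.54 J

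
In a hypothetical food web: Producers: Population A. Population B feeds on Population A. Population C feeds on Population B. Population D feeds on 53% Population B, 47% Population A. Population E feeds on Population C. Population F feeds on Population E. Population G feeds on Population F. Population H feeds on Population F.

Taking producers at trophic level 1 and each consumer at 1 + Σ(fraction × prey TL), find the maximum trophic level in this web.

6

Population B: 1 + 1 = 2
Population C: 1 + 2 = 3
Population D: 1 + (0.53×2 + 0.47×1) = 2.53
Population E: 1 + 3 = 4
Population F: 1 + 4 = 5
Population G: 1 + 5 = 6
Population H: 1 + 5 = 6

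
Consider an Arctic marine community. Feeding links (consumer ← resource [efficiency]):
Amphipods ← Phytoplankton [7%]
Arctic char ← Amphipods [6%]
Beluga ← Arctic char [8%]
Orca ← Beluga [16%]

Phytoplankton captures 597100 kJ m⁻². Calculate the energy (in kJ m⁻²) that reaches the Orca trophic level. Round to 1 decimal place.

32.1 kJ m⁻²

Amphipods: 597100 × 0.07 = 41797 kJ m⁻²
Arctic char: 41797 × 0.06 = 2507.82 kJ m⁻²
Beluga: 2507.82 × 0.08 = 200.6256 kJ m⁻²
Orca: 200.6256 × 0.16 = 32.100096 kJ m⁻²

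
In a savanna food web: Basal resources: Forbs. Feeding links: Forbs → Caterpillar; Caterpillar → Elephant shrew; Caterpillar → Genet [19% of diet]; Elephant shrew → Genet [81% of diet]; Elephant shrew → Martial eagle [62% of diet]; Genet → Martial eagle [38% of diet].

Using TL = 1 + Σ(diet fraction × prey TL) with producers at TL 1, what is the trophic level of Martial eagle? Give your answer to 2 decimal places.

4.31

Caterpillar: 1 + 1 = 2
Elephant shrew: 1 + 2 = 3
Genet: 1 + (0.19×2 + 0.81×3) = 3.81
Martial eagle: 1 + (0.62×3 + 0.38×3.81) = 4.3078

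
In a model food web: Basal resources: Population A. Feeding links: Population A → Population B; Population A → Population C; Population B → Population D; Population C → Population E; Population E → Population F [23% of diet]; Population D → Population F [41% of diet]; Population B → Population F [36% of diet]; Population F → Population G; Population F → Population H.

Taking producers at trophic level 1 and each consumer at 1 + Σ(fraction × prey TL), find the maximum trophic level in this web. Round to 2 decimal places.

4.64

Population B: 1 + 1 = 2
Population C: 1 + 1 = 2
Population D: 1 + 2 = 3
Population E: 1 + 2 = 3
Population F: 1 + (0.23×3 + 0.41×3 + 0.36×2) = 3.64
Population G: 1 + 3.64 = 4.64
Population H: 1 + 3.64 = 4.64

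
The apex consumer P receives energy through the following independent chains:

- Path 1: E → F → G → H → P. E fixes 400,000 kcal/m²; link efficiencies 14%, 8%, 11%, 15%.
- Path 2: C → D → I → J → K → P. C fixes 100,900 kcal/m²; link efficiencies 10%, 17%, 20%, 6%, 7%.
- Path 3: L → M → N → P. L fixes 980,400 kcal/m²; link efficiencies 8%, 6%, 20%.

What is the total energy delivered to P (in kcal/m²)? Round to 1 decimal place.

1016.5 kcal/m²

Path 1: 400000 × 0.14 × 0.08 × 0.11 × 0.15 = 73.92 kcal/m²
Path 2: 100900 × 0.1 × 0.17 × 0.2 × 0.06 × 0.07 = 1.440852 kcal/m²
Path 3: 980400 × 0.08 × 0.06 × 0.2 = 941.184 kcal/m²
Total at P: 73.92 + 1.440852 + 941.184 = 1016.544852 kcal/m²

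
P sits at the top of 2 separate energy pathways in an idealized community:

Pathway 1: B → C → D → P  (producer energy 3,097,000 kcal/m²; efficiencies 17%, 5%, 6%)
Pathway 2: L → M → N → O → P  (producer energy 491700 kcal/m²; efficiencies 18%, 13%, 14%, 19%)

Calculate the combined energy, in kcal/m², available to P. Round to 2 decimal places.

1885.52 kcal/m²

Pathway 1: 3097000 × 0.17 × 0.05 × 0.06 = 1579.47 kcal/m²
Pathway 2: 491700 × 0.18 × 0.13 × 0.14 × 0.19 = 306.053748 kcal/m²
Total at P: 1579.47 + 306.053748 = 1885.523748 kcal/m²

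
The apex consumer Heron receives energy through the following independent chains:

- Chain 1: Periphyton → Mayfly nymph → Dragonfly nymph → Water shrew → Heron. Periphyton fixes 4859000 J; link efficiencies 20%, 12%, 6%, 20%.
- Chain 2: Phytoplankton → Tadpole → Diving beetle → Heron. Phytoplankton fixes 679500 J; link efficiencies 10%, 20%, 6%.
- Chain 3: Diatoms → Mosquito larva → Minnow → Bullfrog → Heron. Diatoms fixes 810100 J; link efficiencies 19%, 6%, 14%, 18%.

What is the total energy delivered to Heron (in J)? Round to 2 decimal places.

2447.52 J

Chain 1: 4859000 × 0.2 × 0.12 × 0.06 × 0.2 = 1399.392 J
Chain 2: 679500 × 0.1 × 0.2 × 0.06 = 815.4 J
Chain 3: 810100 × 0.19 × 0.06 × 0.14 × 0.18 = 232.725528 J
Total at Heron: 1399.392 + 815.4 + 232.725528 = 2447.517528 J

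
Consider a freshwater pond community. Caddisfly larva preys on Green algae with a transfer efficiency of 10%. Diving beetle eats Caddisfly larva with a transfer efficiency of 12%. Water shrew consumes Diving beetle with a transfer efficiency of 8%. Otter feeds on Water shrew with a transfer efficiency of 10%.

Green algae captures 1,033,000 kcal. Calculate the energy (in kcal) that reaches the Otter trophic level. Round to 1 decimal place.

99.2 kcal

Caddisfly larva: 1033000 × 0.1 = 103300 kcal
Diving beetle: 103300 × 0.12 = 12396 kcal
Water shrew: 12396 × 0.08 = 991.68 kcal
Otter: 991.68 × 0.1 = 99.168 kcal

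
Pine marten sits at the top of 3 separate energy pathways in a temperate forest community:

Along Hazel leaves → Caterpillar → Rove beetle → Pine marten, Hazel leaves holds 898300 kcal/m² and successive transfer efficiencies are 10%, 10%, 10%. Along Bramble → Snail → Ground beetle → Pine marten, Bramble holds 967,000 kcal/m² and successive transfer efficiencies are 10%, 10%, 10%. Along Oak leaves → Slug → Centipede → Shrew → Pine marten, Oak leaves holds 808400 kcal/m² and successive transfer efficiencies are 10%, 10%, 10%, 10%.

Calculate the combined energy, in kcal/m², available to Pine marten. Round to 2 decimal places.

Via Hazel leaves: 898300 × 0.1 × 0.1 × 0.1 = 898.3 kcal/m²
Via Bramble: 967000 × 0.1 × 0.1 × 0.1 = 967 kcal/m²
Via Oak leaves: 808400 × 0.1 × 0.1 × 0.1 × 0.1 = 80.84 kcal/m²
Total at Pine marten: 898.3 + 967 + 80.84 = 1946.14 kcal/m²

1946.14 kcal/m²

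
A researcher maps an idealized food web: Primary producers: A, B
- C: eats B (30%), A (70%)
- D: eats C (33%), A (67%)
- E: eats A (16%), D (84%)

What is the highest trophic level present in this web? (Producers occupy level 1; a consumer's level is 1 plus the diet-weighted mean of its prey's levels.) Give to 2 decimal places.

C: 1 + (0.3×1 + 0.7×1) = 2
D: 1 + (0.33×2 + 0.67×1) = 2.33
E: 1 + (0.16×1 + 0.84×2.33) = 3.1172

3.12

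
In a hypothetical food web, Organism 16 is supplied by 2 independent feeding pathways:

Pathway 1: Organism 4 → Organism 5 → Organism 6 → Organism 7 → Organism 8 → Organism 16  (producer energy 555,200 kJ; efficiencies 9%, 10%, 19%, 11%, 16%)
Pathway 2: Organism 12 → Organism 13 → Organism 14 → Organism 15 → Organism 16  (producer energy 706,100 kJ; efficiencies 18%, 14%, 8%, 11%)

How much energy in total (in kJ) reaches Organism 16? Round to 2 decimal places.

Pathway 1: 555200 × 0.09 × 0.1 × 0.19 × 0.11 × 0.16 = 16.7092992 kJ
Pathway 2: 706100 × 0.18 × 0.14 × 0.08 × 0.11 = 156.584736 kJ
Total at Organism 16: 16.7092992 + 156.584736 = 173.2940352 kJ

173.29 kJ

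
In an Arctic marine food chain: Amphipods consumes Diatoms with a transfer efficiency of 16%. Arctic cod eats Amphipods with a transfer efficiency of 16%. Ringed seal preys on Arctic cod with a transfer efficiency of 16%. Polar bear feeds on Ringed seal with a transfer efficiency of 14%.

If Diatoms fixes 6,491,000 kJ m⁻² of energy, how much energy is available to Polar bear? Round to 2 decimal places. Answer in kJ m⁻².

Amphipods: 6491000 × 0.16 = 1038560 kJ m⁻²
Arctic cod: 1038560 × 0.16 = 166169.6 kJ m⁻²
Ringed seal: 166169.6 × 0.16 = 26587.136 kJ m⁻²
Polar bear: 26587.136 × 0.14 = 3722.19904 kJ m⁻²

3722.20 kJ m⁻²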